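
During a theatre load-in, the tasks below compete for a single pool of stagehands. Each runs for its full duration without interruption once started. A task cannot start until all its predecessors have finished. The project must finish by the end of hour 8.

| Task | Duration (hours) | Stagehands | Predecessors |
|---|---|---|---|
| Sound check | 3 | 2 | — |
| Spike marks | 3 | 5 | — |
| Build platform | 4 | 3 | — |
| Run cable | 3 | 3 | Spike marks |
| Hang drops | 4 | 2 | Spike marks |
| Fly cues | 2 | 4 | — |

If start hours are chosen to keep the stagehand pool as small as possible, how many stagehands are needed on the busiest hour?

8

Early-start (Sound check@1, Spike marks@1, Build platform@1, Run cable@4, Hang drops@4, Fly cues@1) gives peak 14: h1:14  h2:14  h3:10  h4:8  h5:5  h6:5  h7:2  h8:0.
Shift Sound check→4, Hang drops→5, Fly cues→7.
Schedule Sound check@4, Spike marks@1, Build platform@1, Run cable@4, Hang drops@5, Fly cues@7: h1:8  h2:8  h3:8  h4:8  h5:7  h6:7  h7:6  h8:6 — peak 8.
Total stagehand-hours = 58 over 8 hours ⇒ peak ≥ ⌈58/8⌉ = 8, so 8 is optimal.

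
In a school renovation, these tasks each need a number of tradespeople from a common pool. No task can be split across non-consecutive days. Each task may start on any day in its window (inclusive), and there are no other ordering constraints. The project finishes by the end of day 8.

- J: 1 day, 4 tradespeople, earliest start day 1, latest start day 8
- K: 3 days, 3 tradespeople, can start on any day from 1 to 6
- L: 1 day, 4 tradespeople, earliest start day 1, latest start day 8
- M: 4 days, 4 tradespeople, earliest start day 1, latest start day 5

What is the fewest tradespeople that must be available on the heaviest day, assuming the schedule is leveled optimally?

Early-start (J@1, K@1, L@1, M@1) gives peak 15: d1:15  d2:7  d3:7  d4:4  d5:0  d6:0  d7:0  d8:0.
Shift L→2, M→3.
Schedule J@1, K@1, L@2, M@3: d1:7  d2:7  d3:7  d4:4  d5:4  d6:4  d7:0  d8:0 — peak 7.

7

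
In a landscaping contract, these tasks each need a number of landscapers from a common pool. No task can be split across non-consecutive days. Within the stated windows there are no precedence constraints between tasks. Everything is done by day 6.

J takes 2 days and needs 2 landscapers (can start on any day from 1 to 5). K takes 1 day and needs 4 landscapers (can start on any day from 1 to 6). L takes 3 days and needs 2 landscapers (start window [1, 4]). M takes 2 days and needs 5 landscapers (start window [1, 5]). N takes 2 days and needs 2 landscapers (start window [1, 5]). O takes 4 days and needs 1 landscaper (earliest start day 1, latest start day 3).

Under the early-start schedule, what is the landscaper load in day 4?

At early start, day 4 has: O.
Demand: 1 = 1.

1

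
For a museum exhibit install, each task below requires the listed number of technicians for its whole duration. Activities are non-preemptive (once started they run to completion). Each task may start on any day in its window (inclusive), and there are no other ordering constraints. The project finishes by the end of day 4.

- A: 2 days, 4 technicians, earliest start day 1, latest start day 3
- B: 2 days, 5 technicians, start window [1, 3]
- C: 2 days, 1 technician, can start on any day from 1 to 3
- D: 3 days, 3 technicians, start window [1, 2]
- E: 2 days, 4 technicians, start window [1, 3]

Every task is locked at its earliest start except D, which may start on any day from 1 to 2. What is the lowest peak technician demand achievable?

17

D@1: d1:17  d2:17  d3:3  d4:0 → peak 17
D@2: d1:14  d2:17  d3:3  d4:3 → peak 17
Best is D@1, peak 17.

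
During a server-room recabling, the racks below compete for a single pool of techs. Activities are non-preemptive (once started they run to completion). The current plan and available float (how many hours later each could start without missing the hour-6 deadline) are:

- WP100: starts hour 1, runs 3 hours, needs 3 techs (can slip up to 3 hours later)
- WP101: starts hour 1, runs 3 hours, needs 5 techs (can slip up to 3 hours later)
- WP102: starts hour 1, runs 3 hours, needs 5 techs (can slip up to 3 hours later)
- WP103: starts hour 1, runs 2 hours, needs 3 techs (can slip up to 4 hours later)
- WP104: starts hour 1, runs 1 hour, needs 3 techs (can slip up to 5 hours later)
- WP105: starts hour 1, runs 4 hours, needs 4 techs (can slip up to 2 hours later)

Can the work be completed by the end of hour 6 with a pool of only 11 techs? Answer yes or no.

no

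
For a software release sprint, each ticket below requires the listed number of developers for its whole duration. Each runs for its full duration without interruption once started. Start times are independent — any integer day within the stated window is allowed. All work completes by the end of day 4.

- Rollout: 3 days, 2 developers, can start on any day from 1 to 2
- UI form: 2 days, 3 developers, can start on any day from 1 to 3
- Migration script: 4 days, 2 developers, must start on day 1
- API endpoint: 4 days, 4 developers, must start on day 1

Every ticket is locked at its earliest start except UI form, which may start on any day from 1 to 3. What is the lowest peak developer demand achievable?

UI form@1: d1:11  d2:11  d3:8  d4:6 → peak 11
UI form@2: d1:8  d2:11  d3:11  d4:6 → peak 11
UI form@3: d1:8  d2:8  d3:11  d4:9 → peak 11
Best is UI form@1, peak 11.

11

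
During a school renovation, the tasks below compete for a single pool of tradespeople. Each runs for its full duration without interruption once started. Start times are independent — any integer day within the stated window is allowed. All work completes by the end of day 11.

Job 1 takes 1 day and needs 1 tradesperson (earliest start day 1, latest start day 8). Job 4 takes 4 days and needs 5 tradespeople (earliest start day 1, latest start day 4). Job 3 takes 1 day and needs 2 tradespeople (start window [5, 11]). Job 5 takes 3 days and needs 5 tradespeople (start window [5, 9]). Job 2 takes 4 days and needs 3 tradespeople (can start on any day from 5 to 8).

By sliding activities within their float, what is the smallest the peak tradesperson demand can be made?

Early-start (Job 1@1, Job 4@1, Job 3@5, Job 5@5, Job 2@5) gives peak 10: d1:6  d2:5  d3:5  d4:5  d5:10  d6:8  d7:8  d8:3  d9:0  d10:0  d11:0.
Shift Job 1→5, Job 3→6, Job 5→9.
Schedule Job 1@5, Job 4@1, Job 3@6, Job 5@9, Job 2@5: d1:5  d2:5  d3:5  d4:5  d5:4  d6:5  d7:3  d8:3  d9:5  d10:5  d11:5 — peak 5.
Total tradesperson-days = 50 over 11 days ⇒ peak ≥ ⌈50/11⌉ = 5, so 5 is optimal.

5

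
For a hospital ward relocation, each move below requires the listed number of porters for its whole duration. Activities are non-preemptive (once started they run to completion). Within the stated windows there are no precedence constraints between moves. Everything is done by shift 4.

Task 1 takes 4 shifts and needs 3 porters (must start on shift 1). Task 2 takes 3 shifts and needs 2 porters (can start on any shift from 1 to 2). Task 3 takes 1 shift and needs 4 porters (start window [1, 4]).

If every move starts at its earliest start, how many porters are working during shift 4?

3

At early start, shift 4 has: Task 1.
Demand: 3 = 3.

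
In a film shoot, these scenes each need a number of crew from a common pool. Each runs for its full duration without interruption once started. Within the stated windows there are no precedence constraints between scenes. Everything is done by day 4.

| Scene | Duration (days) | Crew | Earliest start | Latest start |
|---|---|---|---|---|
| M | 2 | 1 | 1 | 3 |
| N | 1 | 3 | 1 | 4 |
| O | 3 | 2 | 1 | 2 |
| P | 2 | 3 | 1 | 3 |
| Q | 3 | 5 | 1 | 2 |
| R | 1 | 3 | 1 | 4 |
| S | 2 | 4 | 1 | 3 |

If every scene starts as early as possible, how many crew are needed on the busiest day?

Early-start schedule: M@1, N@1, O@1, P@1, Q@1, R@1, S@1.
Load per day: day 1: 21, day 2: 15, day 3: 7, day 4: 0.
Peak is 21.

21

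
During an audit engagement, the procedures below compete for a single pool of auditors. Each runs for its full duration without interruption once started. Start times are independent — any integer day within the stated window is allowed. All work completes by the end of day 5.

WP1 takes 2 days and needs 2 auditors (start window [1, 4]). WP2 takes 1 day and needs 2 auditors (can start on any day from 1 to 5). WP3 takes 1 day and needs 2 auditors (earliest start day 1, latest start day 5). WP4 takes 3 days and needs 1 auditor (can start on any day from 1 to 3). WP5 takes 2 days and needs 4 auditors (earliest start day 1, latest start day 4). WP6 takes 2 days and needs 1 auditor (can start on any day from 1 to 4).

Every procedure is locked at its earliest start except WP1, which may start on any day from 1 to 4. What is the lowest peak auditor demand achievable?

10

WP1@1: d1:12  d2:8  d3:1  d4:0  d5:0 → peak 12
WP1@2: d1:10  d2:8  d3:3  d4:0  d5:0 → peak 10
WP1@3: d1:10  d2:6  d3:3  d4:2  d5:0 → peak 10
WP1@4: d1:10  d2:6  d3:1  d4:2  d5:2 → peak 10
Best is WP1@2, peak 10.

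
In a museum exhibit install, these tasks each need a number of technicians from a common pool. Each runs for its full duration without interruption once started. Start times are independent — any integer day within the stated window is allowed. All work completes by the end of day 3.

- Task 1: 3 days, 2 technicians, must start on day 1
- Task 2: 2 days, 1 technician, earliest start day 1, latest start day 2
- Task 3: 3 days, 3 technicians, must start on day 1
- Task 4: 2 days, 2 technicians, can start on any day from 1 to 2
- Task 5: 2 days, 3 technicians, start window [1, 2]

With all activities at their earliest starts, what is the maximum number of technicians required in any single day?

11

Early-start schedule: Task 1@1, Task 2@1, Task 3@1, Task 4@1, Task 5@1.
Load per day: day 1: 11, day 2: 11, day 3: 5.
Peak is 11.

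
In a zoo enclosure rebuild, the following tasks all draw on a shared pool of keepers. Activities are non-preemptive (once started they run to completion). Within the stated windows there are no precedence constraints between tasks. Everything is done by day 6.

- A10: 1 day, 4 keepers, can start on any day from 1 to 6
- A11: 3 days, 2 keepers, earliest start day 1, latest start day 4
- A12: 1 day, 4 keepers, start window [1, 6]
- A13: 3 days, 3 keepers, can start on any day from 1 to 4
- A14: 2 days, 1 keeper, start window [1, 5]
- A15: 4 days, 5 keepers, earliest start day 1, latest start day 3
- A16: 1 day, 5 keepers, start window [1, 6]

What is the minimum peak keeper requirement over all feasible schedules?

10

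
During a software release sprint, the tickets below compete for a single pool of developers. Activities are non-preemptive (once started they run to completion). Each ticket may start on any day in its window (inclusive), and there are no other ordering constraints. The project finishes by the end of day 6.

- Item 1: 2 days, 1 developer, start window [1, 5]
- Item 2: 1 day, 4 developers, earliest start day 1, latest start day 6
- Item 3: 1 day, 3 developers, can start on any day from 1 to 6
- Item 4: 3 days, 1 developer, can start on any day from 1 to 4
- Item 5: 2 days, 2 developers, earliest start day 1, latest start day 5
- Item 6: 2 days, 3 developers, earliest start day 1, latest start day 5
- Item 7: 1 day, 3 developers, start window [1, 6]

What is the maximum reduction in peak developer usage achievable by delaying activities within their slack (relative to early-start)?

Early-start peak: d1:17  d2:7  d3:1  d4:0  d5:0  d6:0 ⇒ 17.
Leveled (Item 1@1, Item 2@1, Item 3@2, Item 4@2, Item 5@4, Item 6@5, Item 7@3): d1:5  d2:5  d3:4  d4:3  d5:5  d6:3 ⇒ 5.
Reduction 17 − 5 = 12.

12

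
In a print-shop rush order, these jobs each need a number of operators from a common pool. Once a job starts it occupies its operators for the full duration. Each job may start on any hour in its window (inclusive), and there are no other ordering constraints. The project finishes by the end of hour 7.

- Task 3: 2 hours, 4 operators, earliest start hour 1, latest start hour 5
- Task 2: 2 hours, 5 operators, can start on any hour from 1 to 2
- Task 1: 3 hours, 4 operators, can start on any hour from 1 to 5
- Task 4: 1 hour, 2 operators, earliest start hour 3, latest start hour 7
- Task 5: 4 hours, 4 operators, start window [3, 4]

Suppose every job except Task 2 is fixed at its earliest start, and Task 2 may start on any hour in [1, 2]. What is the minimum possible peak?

13

Task 2@1: h1:13  h2:13  h3:10  h4:4  h5:4  h6:4  h7:0 → peak 13
Task 2@2: h1:8  h2:13  h3:15  h4:4  h5:4  h6:4  h7:0 → peak 15
Best is Task 2@1, peak 13.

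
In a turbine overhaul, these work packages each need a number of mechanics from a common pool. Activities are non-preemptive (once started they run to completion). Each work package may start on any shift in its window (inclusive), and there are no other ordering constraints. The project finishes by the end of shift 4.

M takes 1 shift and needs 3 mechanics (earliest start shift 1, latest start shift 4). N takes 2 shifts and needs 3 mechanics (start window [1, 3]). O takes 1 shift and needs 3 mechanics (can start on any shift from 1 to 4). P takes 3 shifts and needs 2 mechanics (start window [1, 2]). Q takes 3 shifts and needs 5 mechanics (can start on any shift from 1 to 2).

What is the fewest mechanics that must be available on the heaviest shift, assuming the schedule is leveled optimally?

10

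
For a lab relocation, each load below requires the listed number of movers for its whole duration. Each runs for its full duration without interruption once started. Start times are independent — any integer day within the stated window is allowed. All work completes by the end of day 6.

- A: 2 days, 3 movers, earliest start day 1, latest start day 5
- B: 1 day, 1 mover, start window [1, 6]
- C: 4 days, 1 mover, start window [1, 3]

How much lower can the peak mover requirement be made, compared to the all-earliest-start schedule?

2

Early-start peak: d1:5  d2:4  d3:1  d4:1  d5:0  d6:0 ⇒ 5.
Leveled (A@1, B@3, C@3): d1:3  d2:3  d3:2  d4:1  d5:1  d6:1 ⇒ 3.
Reduction 5 − 3 = 2.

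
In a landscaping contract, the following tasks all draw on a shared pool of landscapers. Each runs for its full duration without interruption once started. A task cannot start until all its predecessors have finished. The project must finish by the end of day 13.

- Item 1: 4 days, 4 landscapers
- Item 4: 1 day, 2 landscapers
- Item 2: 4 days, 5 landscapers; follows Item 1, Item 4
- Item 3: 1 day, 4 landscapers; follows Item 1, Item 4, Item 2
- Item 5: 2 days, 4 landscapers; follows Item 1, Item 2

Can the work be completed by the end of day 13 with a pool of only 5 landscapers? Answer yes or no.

Schedule Item 1@1, Item 4@5, Item 2@6, Item 3@10, Item 5@11: d1:4  d2:4  d3:4  d4:4  d5:2  d6:5  d7:5  d8:5  d9:5  d10:4  d11:4  d12:4  d13:0 — peak 5 ≤ 5.

yes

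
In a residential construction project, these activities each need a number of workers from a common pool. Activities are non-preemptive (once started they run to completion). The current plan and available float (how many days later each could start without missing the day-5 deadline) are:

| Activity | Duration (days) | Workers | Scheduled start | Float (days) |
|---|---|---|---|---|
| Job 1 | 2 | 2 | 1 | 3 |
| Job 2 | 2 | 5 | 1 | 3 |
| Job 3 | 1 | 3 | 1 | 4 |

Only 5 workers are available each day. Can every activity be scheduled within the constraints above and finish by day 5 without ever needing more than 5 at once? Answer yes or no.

Schedule Job 1@1, Job 2@3, Job 3@1: d1:5  d2:2  d3:5  d4:5  d5:0 — peak 5 ≤ 5.

yes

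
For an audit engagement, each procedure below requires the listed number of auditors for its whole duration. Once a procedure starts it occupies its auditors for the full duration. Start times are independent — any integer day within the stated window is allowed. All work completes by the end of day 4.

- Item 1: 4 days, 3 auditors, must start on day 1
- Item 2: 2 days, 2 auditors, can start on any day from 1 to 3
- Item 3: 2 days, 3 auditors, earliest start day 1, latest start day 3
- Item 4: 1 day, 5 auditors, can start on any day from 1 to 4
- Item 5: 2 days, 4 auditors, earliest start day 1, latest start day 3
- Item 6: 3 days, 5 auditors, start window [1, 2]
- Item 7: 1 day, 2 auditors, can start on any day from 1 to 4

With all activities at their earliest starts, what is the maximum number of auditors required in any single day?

Early-start schedule: Item 1@1, Item 2@1, Item 3@1, Item 4@1, Item 5@1, Item 6@1, Item 7@1.
Load per day: day 1: 24, day 2: 17, day 3: 8, day 4: 3.
Peak is 24.

24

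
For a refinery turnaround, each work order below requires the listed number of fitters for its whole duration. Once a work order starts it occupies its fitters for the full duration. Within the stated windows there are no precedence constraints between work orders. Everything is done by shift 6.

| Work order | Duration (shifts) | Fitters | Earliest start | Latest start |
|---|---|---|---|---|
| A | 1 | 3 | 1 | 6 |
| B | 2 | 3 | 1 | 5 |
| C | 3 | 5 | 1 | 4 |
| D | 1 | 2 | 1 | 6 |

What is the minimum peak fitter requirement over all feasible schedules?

5

Early-start (A@1, B@1, C@1, D@1) gives peak 13: s1:13  s2:8  s3:5  s4:0  s5:0  s6:0.
Shift B→2, C→4.
Schedule A@1, B@2, C@4, D@1: s1:5  s2:3  s3:3  s4:5  s5:5  s6:5 — peak 5.
Total fitter-shifts = 26 over 6 shifts ⇒ peak ≥ ⌈26/6⌉ = 5, so 5 is optimal.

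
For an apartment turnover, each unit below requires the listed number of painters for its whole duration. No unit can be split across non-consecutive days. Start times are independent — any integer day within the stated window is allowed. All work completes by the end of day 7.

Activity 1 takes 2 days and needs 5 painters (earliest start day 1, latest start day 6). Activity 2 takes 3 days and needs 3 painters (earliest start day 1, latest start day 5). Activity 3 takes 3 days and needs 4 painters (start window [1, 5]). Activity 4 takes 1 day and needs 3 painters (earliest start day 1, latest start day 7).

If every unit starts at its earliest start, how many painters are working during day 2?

At early start, day 2 has: Activity 1, Activity 2, Activity 3.
Demand: 5 + 3 + 4 = 12.

12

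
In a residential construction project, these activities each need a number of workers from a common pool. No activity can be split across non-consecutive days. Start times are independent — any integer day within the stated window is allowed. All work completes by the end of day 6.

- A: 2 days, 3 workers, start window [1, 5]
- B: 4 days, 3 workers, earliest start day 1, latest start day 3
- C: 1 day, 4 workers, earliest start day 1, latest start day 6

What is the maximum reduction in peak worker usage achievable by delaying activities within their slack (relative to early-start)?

4

Early-start peak: d1:10  d2:6  d3:3  d4:3  d5:0  d6:0 ⇒ 10.
Leveled (A@1, B@1, C@5): d1:6  d2:6  d3:3  d4:3  d5:4  d6:0 ⇒ 6.
Reduction 10 − 6 = 4.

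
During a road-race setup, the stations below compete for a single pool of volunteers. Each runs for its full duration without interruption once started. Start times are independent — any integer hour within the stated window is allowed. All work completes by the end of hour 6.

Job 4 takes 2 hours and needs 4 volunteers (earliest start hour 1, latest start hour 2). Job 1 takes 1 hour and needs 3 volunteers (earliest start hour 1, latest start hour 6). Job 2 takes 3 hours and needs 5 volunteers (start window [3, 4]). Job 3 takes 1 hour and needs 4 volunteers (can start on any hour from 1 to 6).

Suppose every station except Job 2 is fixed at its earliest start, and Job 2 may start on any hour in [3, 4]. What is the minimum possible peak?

11

Job 2@3: h1:11  h2:4  h3:5  h4:5  h5:5  h6:0 → peak 11
Job 2@4: h1:11  h2:4  h3:0  h4:5  h5:5  h6:5 → peak 11
Best is Job 2@3, peak 11.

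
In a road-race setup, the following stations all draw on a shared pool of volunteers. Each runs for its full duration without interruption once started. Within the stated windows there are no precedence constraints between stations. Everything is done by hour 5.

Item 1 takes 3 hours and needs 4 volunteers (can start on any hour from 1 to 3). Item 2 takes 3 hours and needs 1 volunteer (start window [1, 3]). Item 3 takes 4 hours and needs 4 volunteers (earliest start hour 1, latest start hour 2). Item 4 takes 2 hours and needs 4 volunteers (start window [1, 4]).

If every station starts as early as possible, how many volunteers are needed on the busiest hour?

13

Early-start schedule: Item 1@1, Item 2@1, Item 3@1, Item 4@1.
Load per hour: hour 1: 13, hour 2: 13, hour 3: 9, hour 4: 4, hour 5: 0.
Peak is 13.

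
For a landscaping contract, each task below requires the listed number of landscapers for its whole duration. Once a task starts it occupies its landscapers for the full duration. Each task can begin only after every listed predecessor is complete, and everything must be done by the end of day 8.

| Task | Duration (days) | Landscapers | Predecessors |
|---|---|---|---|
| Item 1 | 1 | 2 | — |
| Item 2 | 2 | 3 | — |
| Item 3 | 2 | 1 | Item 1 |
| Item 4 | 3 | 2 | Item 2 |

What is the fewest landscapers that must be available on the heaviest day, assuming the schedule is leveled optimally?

Early-start (Item 1@1, Item 2@1, Item 3@2, Item 4@3) gives peak 5: d1:5  d2:4  d3:3  d4:2  d5:2  d6:0  d7:0  d8:0.
Shift Item 2→2, Item 3→4, Item 4→4.
Schedule Item 1@1, Item 2@2, Item 3@4, Item 4@4: d1:2  d2:3  d3:3  d4:3  d5:3  d6:2  d7:0  d8:0 — peak 3.

3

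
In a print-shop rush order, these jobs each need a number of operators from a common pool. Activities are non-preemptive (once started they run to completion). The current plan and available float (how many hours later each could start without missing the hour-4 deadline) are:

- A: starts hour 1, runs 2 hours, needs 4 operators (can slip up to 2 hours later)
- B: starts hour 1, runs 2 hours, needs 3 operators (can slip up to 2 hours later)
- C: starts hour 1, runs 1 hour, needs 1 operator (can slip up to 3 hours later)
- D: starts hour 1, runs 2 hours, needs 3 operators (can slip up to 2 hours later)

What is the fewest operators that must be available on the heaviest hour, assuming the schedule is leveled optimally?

Early-start (A@1, B@1, C@1, D@1) gives peak 11: h1:11  h2:10  h3:0  h4:0.
Shift B→3, D→3.
Schedule A@1, B@3, C@1, D@3: h1:5  h2:4  h3:6  h4:6 — peak 6.
Total operator-hours = 21 over 4 hours ⇒ peak ≥ ⌈21/4⌉ = 6, so 6 is optimal.

6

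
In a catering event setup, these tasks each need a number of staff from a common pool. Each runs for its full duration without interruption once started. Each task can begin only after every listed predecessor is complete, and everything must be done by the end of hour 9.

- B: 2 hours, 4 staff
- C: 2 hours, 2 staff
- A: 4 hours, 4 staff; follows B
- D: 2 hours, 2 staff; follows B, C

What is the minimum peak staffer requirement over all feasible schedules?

Schedule B@1, C@1, A@3, D@3: h1:6  h2:6  h3:6  h4:6  h5:4  h6:4  h7:0  h8:0  h9:0 — peak 6.

6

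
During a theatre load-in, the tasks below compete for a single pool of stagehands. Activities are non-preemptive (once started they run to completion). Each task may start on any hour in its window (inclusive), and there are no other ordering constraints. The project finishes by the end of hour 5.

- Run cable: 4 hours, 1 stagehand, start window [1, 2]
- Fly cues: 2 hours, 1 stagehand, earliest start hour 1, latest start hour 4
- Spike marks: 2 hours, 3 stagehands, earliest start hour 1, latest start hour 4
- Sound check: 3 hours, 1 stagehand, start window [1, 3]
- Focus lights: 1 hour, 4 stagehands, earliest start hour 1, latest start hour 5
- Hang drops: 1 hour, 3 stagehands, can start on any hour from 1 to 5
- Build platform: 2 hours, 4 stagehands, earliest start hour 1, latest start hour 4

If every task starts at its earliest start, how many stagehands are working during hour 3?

2

At early start, hour 3 has: Run cable, Sound check.
Demand: 1 + 1 = 2.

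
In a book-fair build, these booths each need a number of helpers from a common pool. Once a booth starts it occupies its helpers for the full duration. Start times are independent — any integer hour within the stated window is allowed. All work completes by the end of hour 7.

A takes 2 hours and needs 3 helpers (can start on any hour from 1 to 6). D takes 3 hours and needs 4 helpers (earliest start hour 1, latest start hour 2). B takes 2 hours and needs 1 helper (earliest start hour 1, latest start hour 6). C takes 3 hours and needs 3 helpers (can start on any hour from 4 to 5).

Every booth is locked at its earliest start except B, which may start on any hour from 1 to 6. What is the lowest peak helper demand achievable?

7

B@1: h1:8  h2:8  h3:4  h4:3  h5:3  h6:3  h7:0 → peak 8
B@2: h1:7  h2:8  h3:5  h4:3  h5:3  h6:3  h7:0 → peak 8
B@3: h1:7  h2:7  h3:5  h4:4  h5:3  h6:3  h7:0 → peak 7
B@4: h1:7  h2:7  h3:4  h4:4  h5:4  h6:3  h7:0 → peak 7
B@5: h1:7  h2:7  h3:4  h4:3  h5:4  h6:4  h7:0 → peak 7
B@6: h1:7  h2:7  h3:4  h4:3  h5:3  h6:4  h7:1 → peak 7
Best is B@3, peak 7.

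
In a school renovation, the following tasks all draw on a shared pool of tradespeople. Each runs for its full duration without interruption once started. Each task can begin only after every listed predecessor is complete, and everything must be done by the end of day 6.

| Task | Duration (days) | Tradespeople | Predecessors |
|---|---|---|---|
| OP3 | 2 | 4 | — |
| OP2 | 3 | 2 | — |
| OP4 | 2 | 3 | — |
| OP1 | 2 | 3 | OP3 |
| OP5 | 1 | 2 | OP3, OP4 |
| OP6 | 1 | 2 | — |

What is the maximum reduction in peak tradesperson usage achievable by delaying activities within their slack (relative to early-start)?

Early-start peak: d1:11  d2:9  d3:7  d4:3  d5:0  d6:0 ⇒ 11.
Leveled (OP3@1, OP2@1, OP4@3, OP1@4, OP5@5, OP6@6): d1:6  d2:6  d3:5  d4:6  d5:5  d6:2 ⇒ 6.
Reduction 11 − 6 = 5.

5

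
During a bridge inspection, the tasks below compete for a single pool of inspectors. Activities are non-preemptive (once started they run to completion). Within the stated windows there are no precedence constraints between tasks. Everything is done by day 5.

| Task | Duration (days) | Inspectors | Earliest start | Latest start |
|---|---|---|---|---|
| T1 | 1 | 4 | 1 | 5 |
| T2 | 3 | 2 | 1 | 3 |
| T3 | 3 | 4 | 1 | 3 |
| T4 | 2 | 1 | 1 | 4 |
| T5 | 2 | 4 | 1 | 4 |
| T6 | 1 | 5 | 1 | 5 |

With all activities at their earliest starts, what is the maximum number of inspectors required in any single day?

Early-start schedule: T1@1, T2@1, T3@1, T4@1, T5@1, T6@1.
Load per day: day 1: 20, day 2: 11, day 3: 6, day 4: 0, day 5: 0.
Peak is 20.

20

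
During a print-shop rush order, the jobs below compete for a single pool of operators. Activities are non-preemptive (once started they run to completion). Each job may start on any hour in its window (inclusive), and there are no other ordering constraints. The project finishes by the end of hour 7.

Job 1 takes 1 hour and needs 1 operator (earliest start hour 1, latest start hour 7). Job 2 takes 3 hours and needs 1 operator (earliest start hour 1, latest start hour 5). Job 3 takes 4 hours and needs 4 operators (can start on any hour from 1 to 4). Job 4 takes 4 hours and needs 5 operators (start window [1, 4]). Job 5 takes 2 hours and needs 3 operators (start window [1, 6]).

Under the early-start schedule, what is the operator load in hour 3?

At early start, hour 3 has: Job 2, Job 3, Job 4.
Demand: 1 + 4 + 5 = 10.

10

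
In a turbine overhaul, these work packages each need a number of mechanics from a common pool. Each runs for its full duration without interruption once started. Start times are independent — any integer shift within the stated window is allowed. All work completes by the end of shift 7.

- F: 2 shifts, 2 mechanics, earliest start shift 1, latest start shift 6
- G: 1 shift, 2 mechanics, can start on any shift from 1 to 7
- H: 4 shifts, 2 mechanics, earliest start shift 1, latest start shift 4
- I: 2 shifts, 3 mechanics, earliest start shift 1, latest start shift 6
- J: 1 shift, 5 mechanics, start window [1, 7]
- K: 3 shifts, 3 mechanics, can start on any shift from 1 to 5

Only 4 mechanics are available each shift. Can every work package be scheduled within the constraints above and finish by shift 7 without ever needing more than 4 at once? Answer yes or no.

no

Total mechanic-shifts = 34; over 7 shifts the average is 34/7 > 4, so some shift must exceed 4.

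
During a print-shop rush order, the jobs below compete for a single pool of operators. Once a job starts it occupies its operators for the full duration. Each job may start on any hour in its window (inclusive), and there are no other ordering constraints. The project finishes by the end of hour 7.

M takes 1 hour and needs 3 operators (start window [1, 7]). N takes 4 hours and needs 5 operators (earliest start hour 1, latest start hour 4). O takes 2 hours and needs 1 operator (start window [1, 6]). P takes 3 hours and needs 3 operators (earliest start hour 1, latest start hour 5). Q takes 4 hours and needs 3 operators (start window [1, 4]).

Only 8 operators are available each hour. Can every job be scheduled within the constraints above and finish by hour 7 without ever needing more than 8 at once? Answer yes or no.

yes

Schedule M@1, N@1, O@2, P@5, Q@4: h1:8  h2:6  h3:6  h4:8  h5:6  h6:6  h7:6 — peak 8 ≤ 8.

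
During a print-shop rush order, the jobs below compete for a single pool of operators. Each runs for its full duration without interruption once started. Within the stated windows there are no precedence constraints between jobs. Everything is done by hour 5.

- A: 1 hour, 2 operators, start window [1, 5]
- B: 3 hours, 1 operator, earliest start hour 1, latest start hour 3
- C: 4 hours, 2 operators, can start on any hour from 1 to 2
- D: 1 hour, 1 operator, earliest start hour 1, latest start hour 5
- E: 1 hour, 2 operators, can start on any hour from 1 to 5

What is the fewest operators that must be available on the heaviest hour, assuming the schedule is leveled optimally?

4

Early-start (A@1, B@1, C@1, D@1, E@1) gives peak 8: h1:8  h2:3  h3:3  h4:2  h5:0.
Shift C→2, E→4.
Schedule A@1, B@1, C@2, D@1, E@4: h1:4  h2:3  h3:3  h4:4  h5:2 — peak 4.
Total operator-hours = 16 over 5 hours ⇒ peak ≥ ⌈16/5⌉ = 4, so 4 is optimal.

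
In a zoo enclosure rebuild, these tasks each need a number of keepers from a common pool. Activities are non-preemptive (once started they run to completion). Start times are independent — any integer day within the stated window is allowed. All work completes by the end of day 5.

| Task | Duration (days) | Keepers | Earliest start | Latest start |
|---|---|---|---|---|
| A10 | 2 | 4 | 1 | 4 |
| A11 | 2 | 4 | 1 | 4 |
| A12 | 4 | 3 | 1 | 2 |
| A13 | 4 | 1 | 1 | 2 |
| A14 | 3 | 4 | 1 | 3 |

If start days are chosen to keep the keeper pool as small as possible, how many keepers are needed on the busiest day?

12

Early-start (A10@1, A11@1, A12@1, A13@1, A14@1) gives peak 16: d1:16  d2:16  d3:8  d4:4  d5:0.
Shift A14→3.
Schedule A10@1, A11@1, A12@1, A13@1, A14@3: d1:12  d2:12  d3:8  d4:8  d5:4 — peak 12.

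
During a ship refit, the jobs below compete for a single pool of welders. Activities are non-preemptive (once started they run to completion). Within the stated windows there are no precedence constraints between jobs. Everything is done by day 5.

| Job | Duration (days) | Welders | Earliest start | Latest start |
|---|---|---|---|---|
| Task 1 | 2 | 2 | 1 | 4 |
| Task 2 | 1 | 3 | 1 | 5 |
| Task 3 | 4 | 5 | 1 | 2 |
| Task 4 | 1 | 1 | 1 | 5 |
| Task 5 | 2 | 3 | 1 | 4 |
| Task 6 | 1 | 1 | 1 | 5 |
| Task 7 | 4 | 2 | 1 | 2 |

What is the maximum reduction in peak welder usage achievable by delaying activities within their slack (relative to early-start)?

7

Early-start peak: d1:17  d2:12  d3:7  d4:7  d5:0 ⇒ 17.
Leveled (Task 1@1, Task 2@1, Task 3@1, Task 4@2, Task 5@3, Task 6@5, Task 7@2): d1:10  d2:10  d3:10  d4:10  d5:3 ⇒ 10.
Reduction 17 − 10 = 7.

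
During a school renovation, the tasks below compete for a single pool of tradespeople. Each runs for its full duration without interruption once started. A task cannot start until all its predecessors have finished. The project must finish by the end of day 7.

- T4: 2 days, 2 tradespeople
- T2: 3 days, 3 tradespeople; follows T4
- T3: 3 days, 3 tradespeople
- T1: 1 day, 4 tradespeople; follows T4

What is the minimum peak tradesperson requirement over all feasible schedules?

5

Early-start (T4@1, T2@3, T3@1, T1@3) gives peak 10: d1:5  d2:5  d3:10  d4:3  d5:3  d6:0  d7:0.
Shift T2→4, T1→7.
Schedule T4@1, T2@4, T3@1, T1@7: d1:5  d2:5  d3:3  d4:3  d5:3  d6:3  d7:4 — peak 5.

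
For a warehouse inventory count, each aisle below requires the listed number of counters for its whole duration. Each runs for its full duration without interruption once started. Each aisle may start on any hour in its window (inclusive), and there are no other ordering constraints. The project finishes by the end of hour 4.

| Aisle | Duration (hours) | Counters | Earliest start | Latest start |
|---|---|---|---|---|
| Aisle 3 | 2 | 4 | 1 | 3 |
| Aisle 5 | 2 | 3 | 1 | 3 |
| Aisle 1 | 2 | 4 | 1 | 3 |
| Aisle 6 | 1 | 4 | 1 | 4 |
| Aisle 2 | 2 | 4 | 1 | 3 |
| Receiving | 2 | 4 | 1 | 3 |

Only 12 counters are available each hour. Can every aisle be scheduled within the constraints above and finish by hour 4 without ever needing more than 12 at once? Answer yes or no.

Schedule Aisle 3@1, Aisle 5@1, Aisle 1@1, Aisle 6@3, Aisle 2@3, Receiving@3: h1:11  h2:11  h3:12  h4:8 — peak 12 ≤ 12.

yes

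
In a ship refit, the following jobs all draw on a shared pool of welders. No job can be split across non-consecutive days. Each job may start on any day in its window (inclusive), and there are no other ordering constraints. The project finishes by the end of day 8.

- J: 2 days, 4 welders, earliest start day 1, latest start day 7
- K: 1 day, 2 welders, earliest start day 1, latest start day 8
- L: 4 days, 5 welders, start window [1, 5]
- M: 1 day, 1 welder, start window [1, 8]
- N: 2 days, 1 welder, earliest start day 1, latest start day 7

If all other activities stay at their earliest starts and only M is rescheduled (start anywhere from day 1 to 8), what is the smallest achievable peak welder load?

12

M@1: d1:13  d2:10  d3:5  d4:5  d5:0  d6:0  d7:0  d8:0 → peak 13
M@2: d1:12  d2:11  d3:5  d4:5  d5:0  d6:0  d7:0  d8:0 → peak 12
M@3: d1:12  d2:10  d3:6  d4:5  d5:0  d6:0  d7:0  d8:0 → peak 12
M@4: d1:12  d2:10  d3:5  d4:6  d5:0  d6:0  d7:0  d8:0 → peak 12
M@5: d1:12  d2:10  d3:5  d4:5  d5:1  d6:0  d7:0  d8:0 → peak 12
M@6: d1:12  d2:10  d3:5  d4:5  d5:0  d6:1  d7:0  d8:0 → peak 12
M@7: d1:12  d2:10  d3:5  d4:5  d5:0  d6:0  d7:1  d8:0 → peak 12
M@8: d1:12  d2:10  d3:5  d4:5  d5:0  d6:0  d7:0  d8:1 → peak 12
Best is M@2, peak 12.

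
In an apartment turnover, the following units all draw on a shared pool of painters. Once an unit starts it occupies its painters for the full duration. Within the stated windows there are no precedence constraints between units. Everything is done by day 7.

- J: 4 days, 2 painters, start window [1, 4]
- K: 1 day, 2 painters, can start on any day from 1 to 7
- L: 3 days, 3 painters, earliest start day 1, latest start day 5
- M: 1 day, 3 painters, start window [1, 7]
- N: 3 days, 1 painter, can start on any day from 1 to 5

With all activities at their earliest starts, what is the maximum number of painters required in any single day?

Early-start schedule: J@1, K@1, L@1, M@1, N@1.
Load per day: day 1: 11, day 2: 6, day 3: 6, day 4: 2, day 5: 0, day 6: 0, day 7: 0.
Peak is 11.

11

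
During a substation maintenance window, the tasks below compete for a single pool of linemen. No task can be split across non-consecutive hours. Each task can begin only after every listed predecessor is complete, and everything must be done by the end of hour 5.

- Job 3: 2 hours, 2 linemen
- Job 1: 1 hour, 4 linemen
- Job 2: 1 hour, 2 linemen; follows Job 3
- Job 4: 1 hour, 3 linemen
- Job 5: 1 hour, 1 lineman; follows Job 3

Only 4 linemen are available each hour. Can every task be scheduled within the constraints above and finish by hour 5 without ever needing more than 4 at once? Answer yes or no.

Schedule Job 3@1, Job 1@3, Job 2@4, Job 4@5, Job 5@4: h1:2  h2:2  h3:4  h4:3  h5:3 — peak 4 ≤ 4.

yes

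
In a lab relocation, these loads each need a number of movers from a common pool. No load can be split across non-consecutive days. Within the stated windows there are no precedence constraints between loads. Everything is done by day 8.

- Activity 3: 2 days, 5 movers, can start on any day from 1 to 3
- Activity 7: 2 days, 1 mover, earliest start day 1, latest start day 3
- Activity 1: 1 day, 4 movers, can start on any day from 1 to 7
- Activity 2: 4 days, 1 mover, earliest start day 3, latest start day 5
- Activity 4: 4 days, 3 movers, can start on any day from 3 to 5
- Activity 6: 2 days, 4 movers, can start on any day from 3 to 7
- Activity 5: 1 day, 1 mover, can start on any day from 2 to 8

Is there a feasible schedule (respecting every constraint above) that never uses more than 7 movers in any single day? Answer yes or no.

Schedule Activity 3@1, Activity 7@1, Activity 1@3, Activity 2@3, Activity 4@4, Activity 6@7, Activity 5@2: d1:6  d2:7  d3:5  d4:4  d5:4  d6:4  d7:7  d8:4 — peak 7 ≤ 7.

yes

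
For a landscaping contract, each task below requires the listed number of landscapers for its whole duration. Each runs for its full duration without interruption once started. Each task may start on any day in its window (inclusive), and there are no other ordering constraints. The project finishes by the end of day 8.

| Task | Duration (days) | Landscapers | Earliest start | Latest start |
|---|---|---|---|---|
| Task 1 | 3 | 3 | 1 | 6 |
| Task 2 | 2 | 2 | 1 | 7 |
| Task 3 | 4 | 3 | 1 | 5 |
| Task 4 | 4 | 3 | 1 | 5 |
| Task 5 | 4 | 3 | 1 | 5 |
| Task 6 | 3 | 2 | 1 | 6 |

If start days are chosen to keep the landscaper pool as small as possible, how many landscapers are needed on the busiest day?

Early-start (Task 1@1, Task 2@1, Task 3@1, Task 4@1, Task 5@1, Task 6@1) gives peak 16: d1:16  d2:16  d3:14  d4:9  d5:0  d6:0  d7:0  d8:0.
Shift Task 4→4, Task 5→5, Task 6→3.
Schedule Task 1@1, Task 2@1, Task 3@1, Task 4@4, Task 5@5, Task 6@3: d1:8  d2:8  d3:8  d4:8  d5:8  d6:6  d7:6  d8:3 — peak 8.

8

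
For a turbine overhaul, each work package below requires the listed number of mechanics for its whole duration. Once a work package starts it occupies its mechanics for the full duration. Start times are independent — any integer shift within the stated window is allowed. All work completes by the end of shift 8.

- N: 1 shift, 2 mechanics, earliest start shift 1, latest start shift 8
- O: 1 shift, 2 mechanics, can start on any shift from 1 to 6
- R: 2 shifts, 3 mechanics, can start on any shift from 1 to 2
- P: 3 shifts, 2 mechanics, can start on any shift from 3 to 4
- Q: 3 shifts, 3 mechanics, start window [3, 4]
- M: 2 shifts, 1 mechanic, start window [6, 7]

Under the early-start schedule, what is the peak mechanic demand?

7

Early-start schedule: N@1, O@1, R@1, P@3, Q@3, M@6.
Load per shift: shift 1: 7, shift 2: 3, shift 3: 5, shift 4: 5, shift 5: 5, shift 6: 1, shift 7: 1, shift 8: 0.
Peak is 7.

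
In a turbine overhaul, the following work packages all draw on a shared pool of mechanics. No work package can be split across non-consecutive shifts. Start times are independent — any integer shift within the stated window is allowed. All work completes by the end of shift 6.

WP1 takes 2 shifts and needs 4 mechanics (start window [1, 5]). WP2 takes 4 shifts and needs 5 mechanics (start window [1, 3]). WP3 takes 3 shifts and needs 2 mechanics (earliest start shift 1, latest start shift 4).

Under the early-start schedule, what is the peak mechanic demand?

Early-start schedule: WP1@1, WP2@1, WP3@1.
Load per shift: shift 1: 11, shift 2: 11, shift 3: 7, shift 4: 5, shift 5: 0, shift 6: 0.
Peak is 11.

11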